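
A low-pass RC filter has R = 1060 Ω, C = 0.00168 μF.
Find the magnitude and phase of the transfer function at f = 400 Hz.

Step 1 — Angular frequency: ω = 2π·400 = 2513 rad/s.
Step 2 — Transfer function: H(jω) = 1/(1 + jωRC).
Step 3 — Denominator: 1 + jωRC = 1 + j·2513·1060·1.68e-09 = 1 + j0.004476.
Step 4 — H = 1 - j0.004476.
Step 5 — Magnitude: |H| = 1 (-0.0 dB); phase: φ = -0.3°.

|H| = 1 (-0.0 dB), φ = -0.3°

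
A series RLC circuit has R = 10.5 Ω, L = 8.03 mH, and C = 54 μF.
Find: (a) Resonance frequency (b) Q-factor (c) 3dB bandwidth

Step 1 — Resonance condition Im(Z)=0 gives ω₀ = 1/√(LC).
Step 2 — ω₀ = 1/√(0.00803·5.4e-05) = 1519 rad/s.
Step 3 — f₀ = ω₀/(2π) = 241.7 Hz.
Step 4 — Series Q: Q = ω₀L/R = 1519·0.00803/10.5 = 1.161.
Step 5 — 3dB bandwidth: Δω = ω₀/Q = 1308 rad/s; BW = Δω/(2π) = 208.1 Hz.

(a) f₀ = 241.7 Hz  (b) Q = 1.161  (c) BW = 208.1 Hz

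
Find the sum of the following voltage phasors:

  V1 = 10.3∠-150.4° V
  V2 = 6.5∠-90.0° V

Step 1 — Convert each phasor to rectangular form:
  V1 = 10.3·(cos(-150.4°) + j·sin(-150.4°)) = -8.956 - j5.088 V
  V2 = 6.5·(cos(-90.0°) + j·sin(-90.0°)) = 0 - j6.5 V
Step 2 — Sum components: V_total = -8.956 - j11.59 V.
Step 3 — Convert to polar: |V_total| = 14.65 V, ∠V_total = -127.7°.

V_total = 14.65∠-127.7° V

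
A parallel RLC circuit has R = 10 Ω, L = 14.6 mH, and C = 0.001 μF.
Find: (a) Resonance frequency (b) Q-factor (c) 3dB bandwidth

Step 1 — Resonance: ω₀ = 1/√(LC) = 1/√(0.0146·1e-09) = 2.617e+05 rad/s.
Step 2 — f₀ = ω₀/(2π) = 4.165e+04 Hz.
Step 3 — Parallel Q: Q = R/(ω₀L) = 10/(2.617e+05·0.0146) = 0.002617.
Step 4 — Bandwidth: Δω = ω₀/Q = 1e+08 rad/s; BW = Δω/(2π) = 1.592e+07 Hz.

(a) f₀ = 4.165e+04 Hz  (b) Q = 0.002617  (c) BW = 1.592e+07 Hz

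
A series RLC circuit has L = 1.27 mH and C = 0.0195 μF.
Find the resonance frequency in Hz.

Step 1 — Resonance condition Im(Z)=0 gives ω₀ = 1/√(LC).
Step 2 — ω₀ = 1/√(0.00127·1.95e-08) = 2.009e+05 rad/s.
Step 3 — f₀ = ω₀/(2π) = 3.198e+04 Hz.

f₀ = 3.198e+04 Hz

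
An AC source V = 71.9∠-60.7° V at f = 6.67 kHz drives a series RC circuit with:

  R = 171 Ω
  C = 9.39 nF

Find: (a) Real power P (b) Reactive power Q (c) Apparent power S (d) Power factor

Step 1 — Angular frequency: ω = 2π·f = 2π·6670 = 4.191e+04 rad/s.
Step 2 — Component impedances:
  R: Z = R = 171 Ω
  C: Z = 1/(jωC) = -j/(ω·C) = 0 - j2541 Ω
Step 3 — Series combination: Z_total = R + C = 171 - j2541 Ω = 2547∠-86.2° Ω.
Step 4 — Source phasor: V = 71.9∠-60.7° V = 35.19 - j62.7 V.
Step 5 — Current: I = V / Z = 0.02549 + j0.01213 A = 0.02823∠25.5° A.
Step 6 — Complex power: S = V·I* = 0.1363 - j2.025 VA.
Step 7 — Real power: P = Re(S) = 0.1363 W.
Step 8 — Reactive power: Q = Im(S) = -2.025 VAR.
Step 9 — Apparent power: |S| = 2.03 VA.
Step 10 — Power factor: PF = P/|S| = 0.06714 (leading).

(a) P = 0.1363 W  (b) Q = -2.025 VAR  (c) S = 2.03 VA  (d) PF = 0.06714 (leading)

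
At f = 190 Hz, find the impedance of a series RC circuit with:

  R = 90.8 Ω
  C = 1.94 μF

Step 1 — Angular frequency: ω = 2π·f = 2π·190 = 1194 rad/s.
Step 2 — Component impedances:
  R: Z = R = 90.8 Ω
  C: Z = 1/(jωC) = -j/(ω·C) = 0 - j431.8 Ω
Step 3 — Series combination: Z_total = R + C = 90.8 - j431.8 Ω = 441.2∠-78.1° Ω.

Z = 90.8 - j431.8 Ω = 441.2∠-78.1° Ω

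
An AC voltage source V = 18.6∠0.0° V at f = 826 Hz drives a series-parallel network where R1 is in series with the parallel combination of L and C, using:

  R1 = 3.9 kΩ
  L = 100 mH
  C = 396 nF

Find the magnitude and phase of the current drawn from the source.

Step 1 — Angular frequency: ω = 2π·f = 2π·826 = 5190 rad/s.
Step 2 — Component impedances:
  R1: Z = R = 3900 Ω
  L: Z = jωL = j·5190·0.1 = 0 + j519 Ω
  C: Z = 1/(jωC) = -j/(ω·C) = 0 - j486.6 Ω
Step 3 — Parallel branch: L || C = 1/(1/L + 1/C) = 0 - j7789 Ω.
Step 4 — Series with R1: Z_total = R1 + (L || C) = 3900 - j7789 Ω = 8711∠-63.4° Ω.
Step 5 — Source phasor: V = 18.6∠0.0° V = 18.6 V.
Step 6 — Ohm's law: I = V / Z_total = (18.6) / (3900 - j7789) = 0.000956 + j0.001909 A.
Step 7 — Convert to polar: |I| = 0.002135 A, ∠I = 63.4°.

I = 0.002135∠63.4° A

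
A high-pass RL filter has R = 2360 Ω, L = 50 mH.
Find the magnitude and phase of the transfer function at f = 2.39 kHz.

Step 1 — Angular frequency: ω = 2π·2390 = 1.502e+04 rad/s.
Step 2 — Transfer function: H(jω) = jωL/(R + jωL).
Step 3 — Numerator jωL = j·750.8; denominator R + jωL = 2360 + j750.8.
Step 4 — H = 0.09192 + j0.2889.
Step 5 — Magnitude: |H| = 0.3032 (-10.4 dB); phase: φ = 72.4°.

|H| = 0.3032 (-10.4 dB), φ = 72.4°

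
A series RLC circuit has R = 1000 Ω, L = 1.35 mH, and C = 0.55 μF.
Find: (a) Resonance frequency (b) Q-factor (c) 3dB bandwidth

Step 1 — Resonance: ω₀ = 1/√(LC) = 1/√(0.00135·5.5e-07) = 3.67e+04 rad/s.
Step 2 — f₀ = ω₀/(2π) = 5841 Hz.
Step 3 — Series Q: Q = ω₀L/R = 3.67e+04·0.00135/1000 = 0.04954.
Step 4 — Bandwidth: Δω = ω₀/Q = 7.407e+05 rad/s; BW = Δω/(2π) = 1.179e+05 Hz.

(a) f₀ = 5841 Hz  (b) Q = 0.04954  (c) BW = 1.179e+05 Hz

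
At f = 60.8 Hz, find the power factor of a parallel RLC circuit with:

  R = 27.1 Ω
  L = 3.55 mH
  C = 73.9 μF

Step 1 — Angular frequency: ω = 2π·f = 2π·60.8 = 382 rad/s.
Step 2 — Component impedances:
  R: Z = R = 27.1 Ω
  L: Z = jωL = j·382·0.00355 = 0 + j1.356 Ω
  C: Z = 1/(jωC) = -j/(ω·C) = 0 - j35.42 Ω
Step 3 — Parallel combination: 1/Z_total = 1/R + 1/L + 1/C; Z_total = 0.07318 + j1.406 Ω = 1.408∠87.0° Ω.
Step 4 — Power factor: PF = cos(φ) = Re(Z)/|Z| = 0.0731793/1.40825 = 0.05196.
Step 5 — Type: Im(Z) = 1.406 ⇒ lagging (phase φ = 87.0°).

PF = 0.05196 (lagging, φ = 87.0°)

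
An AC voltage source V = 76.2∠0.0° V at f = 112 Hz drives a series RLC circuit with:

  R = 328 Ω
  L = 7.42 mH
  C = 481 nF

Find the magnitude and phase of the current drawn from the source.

Step 1 — Angular frequency: ω = 2π·f = 2π·112 = 703.7 rad/s.
Step 2 — Component impedances:
  R: Z = R = 328 Ω
  L: Z = jωL = j·703.7·0.00742 = 0 + j5.222 Ω
  C: Z = 1/(jωC) = -j/(ω·C) = 0 - j2954 Ω
Step 3 — Series combination: Z_total = R + L + C = 328 - j2949 Ω = 2967∠-83.7° Ω.
Step 4 — Source phasor: V = 76.2∠0.0° V = 76.2 V.
Step 5 — Ohm's law: I = V / Z_total = (76.2) / (328 - j2949) = 0.002839 + j0.02552 A.
Step 6 — Convert to polar: |I| = 0.02568 A, ∠I = 83.7°.

I = 0.02568∠83.7° A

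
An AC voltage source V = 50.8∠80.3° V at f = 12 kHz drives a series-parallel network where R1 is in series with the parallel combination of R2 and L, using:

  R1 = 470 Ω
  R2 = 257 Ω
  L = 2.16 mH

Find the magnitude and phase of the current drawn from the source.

Step 1 — Angular frequency: ω = 2π·f = 2π·1.2e+04 = 7.54e+04 rad/s.
Step 2 — Component impedances:
  R1: Z = R = 470 Ω
  R2: Z = R = 257 Ω
  L: Z = jωL = j·7.54e+04·0.00216 = 0 + j162.9 Ω
Step 3 — Parallel branch: R2 || L = 1/(1/R2 + 1/L) = 73.63 + j116.2 Ω.
Step 4 — Series with R1: Z_total = R1 + (R2 || L) = 543.6 + j116.2 Ω = 555.9∠12.1° Ω.
Step 5 — Source phasor: V = 50.8∠80.3° V = 8.559 + j50.07 V.
Step 6 — Ohm's law: I = V / Z_total = (8.559 + j50.07) / (543.6 + j116.2) = 0.03388 + j0.08487 A.
Step 7 — Convert to polar: |I| = 0.09138 A, ∠I = 68.2°.

I = 0.09138∠68.2° A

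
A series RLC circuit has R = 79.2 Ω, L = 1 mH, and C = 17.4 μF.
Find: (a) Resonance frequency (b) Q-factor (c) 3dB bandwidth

Step 1 — Resonance condition Im(Z)=0 gives ω₀ = 1/√(LC).
Step 2 — ω₀ = 1/√(0.001·1.74e-05) = 7581 rad/s.
Step 3 — f₀ = ω₀/(2π) = 1207 Hz.
Step 4 — Series Q: Q = ω₀L/R = 7581·0.001/79.2 = 0.09572.
Step 5 — 3dB bandwidth: Δω = ω₀/Q = 7.92e+04 rad/s; BW = Δω/(2π) = 1.261e+04 Hz.

(a) f₀ = 1207 Hz  (b) Q = 0.09572  (c) BW = 1.261e+04 Hz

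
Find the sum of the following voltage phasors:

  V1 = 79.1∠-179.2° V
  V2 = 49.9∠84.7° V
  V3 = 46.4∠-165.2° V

Step 1 — Convert each phasor to rectangular form:
  V1 = 79.1·(cos(-179.2°) + j·sin(-179.2°)) = -79.09 - j1.104 V
  V2 = 49.9·(cos(84.7°) + j·sin(84.7°)) = 4.609 + j49.69 V
  V3 = 46.4·(cos(-165.2°) + j·sin(-165.2°)) = -44.86 - j11.85 V
Step 2 — Sum components: V_total = -119.3 + j36.73 V.
Step 3 — Convert to polar: |V_total| = 124.9 V, ∠V_total = 162.9°.

V_total = 124.9∠162.9° V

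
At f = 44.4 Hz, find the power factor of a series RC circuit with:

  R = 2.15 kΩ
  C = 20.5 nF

Step 1 — Angular frequency: ω = 2π·f = 2π·44.4 = 279 rad/s.
Step 2 — Component impedances:
  R: Z = R = 2150 Ω
  C: Z = 1/(jωC) = -j/(ω·C) = 0 - j1.749e+05 Ω
Step 3 — Series combination: Z_total = R + C = 2150 - j1.749e+05 Ω = 1.749e+05∠-89.3° Ω.
Step 4 — Power factor: PF = cos(φ) = Re(Z)/|Z| = 2150/1.749e+05 = 0.01229.
Step 5 — Type: Im(Z) = -1.749e+05 ⇒ leading (phase φ = -89.3°).

PF = 0.01229 (leading, φ = -89.3°)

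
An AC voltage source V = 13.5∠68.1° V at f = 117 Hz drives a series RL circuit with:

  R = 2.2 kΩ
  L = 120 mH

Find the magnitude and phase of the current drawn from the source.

Step 1 — Angular frequency: ω = 2π·f = 2π·117 = 735.1 rad/s.
Step 2 — Component impedances:
  R: Z = R = 2200 Ω
  L: Z = jωL = j·735.1·0.12 = 0 + j88.22 Ω
Step 3 — Series combination: Z_total = R + L = 2200 + j88.22 Ω = 2202∠2.3° Ω.
Step 4 — Source phasor: V = 13.5∠68.1° V = 5.035 + j12.53 V.
Step 5 — Ohm's law: I = V / Z_total = (5.035 + j12.53) / (2200 + j88.22) = 0.002513 + j0.005593 A.
Step 6 — Convert to polar: |I| = 0.006131 A, ∠I = 65.8°.

I = 0.006131∠65.8° A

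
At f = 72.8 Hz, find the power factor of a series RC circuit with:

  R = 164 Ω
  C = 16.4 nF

Step 1 — Angular frequency: ω = 2π·f = 2π·72.8 = 457.4 rad/s.
Step 2 — Component impedances:
  R: Z = R = 164 Ω
  C: Z = 1/(jωC) = -j/(ω·C) = 0 - j1.333e+05 Ω
Step 3 — Series combination: Z_total = R + C = 164 - j1.333e+05 Ω = 1.333e+05∠-89.9° Ω.
Step 4 — Power factor: PF = cos(φ) = Re(Z)/|Z| = 164/1.333e+05 = 0.00123.
Step 5 — Type: Im(Z) = -1.333e+05 ⇒ leading (phase φ = -89.9°).

PF = 0.00123 (leading, φ = -89.9°)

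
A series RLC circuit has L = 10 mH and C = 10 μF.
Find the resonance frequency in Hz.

Step 1 — Resonance condition Im(Z)=0 gives ω₀ = 1/√(LC).
Step 2 — ω₀ = 1/√(0.01·1e-05) = 3162 rad/s.
Step 3 — f₀ = ω₀/(2π) = 503.3 Hz.

f₀ = 503.3 Hz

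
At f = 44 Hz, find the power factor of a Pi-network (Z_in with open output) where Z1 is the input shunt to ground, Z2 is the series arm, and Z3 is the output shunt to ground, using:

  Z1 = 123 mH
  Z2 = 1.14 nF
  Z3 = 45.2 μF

Step 1 — Angular frequency: ω = 2π·f = 2π·44 = 276.5 rad/s.
Step 2 — Component impedances:
  Z1: Z = jωL = j·276.5·0.123 = 0 + j34 Ω
  Z2: Z = 1/(jωC) = -j/(ω·C) = 0 - j3.173e+06 Ω
  Z3: Z = 1/(jωC) = -j/(ω·C) = 0 - j80.03 Ω
Step 3 — With open output, the series arm Z2 and the output shunt Z3 appear in series to ground: Z2 + Z3 = 0 - j3.173e+06 Ω.
Step 4 — Parallel with input shunt Z1: Z_in = Z1 || (Z2 + Z3) = 0 + j34 Ω = 34∠90.0° Ω.
Step 5 — Power factor: PF = cos(φ) = Re(Z)/|Z| = -0/34 = -0.
Step 6 — Type: Im(Z) = 34 ⇒ lagging (phase φ = 90.0°).

PF = -0 (lagging, φ = 90.0°)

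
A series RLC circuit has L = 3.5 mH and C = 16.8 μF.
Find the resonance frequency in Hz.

Step 1 — Resonance condition Im(Z)=0 gives ω₀ = 1/√(LC).
Step 2 — ω₀ = 1/√(0.0035·1.68e-05) = 4124 rad/s.
Step 3 — f₀ = ω₀/(2π) = 656.3 Hz.

f₀ = 656.3 Hz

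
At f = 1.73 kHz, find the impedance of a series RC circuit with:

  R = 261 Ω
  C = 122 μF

Step 1 — Angular frequency: ω = 2π·f = 2π·1730 = 1.087e+04 rad/s.
Step 2 — Component impedances:
  R: Z = R = 261 Ω
  C: Z = 1/(jωC) = -j/(ω·C) = 0 - j0.7541 Ω
Step 3 — Series combination: Z_total = R + C = 261 - j0.7541 Ω = 261∠-0.2° Ω.

Z = 261 - j0.7541 Ω = 261∠-0.2° Ω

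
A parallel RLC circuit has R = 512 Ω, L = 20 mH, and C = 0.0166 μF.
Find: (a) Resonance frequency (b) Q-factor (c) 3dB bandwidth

Step 1 — Resonance: ω₀ = 1/√(LC) = 1/√(0.02·1.66e-08) = 5.488e+04 rad/s.
Step 2 — f₀ = ω₀/(2π) = 8735 Hz.
Step 3 — Parallel Q: Q = R/(ω₀L) = 512/(5.488e+04·0.02) = 0.4665.
Step 4 — Bandwidth: Δω = ω₀/Q = 1.177e+05 rad/s; BW = Δω/(2π) = 1.873e+04 Hz.

(a) f₀ = 8735 Hz  (b) Q = 0.4665  (c) BW = 1.873e+04 Hz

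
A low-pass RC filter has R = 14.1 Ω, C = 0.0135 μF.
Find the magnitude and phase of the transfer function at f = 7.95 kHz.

Step 1 — Angular frequency: ω = 2π·7950 = 4.995e+04 rad/s.
Step 2 — Transfer function: H(jω) = 1/(1 + jωRC).
Step 3 — Denominator: 1 + jωRC = 1 + j·4.995e+04·14.1·1.35e-08 = 1 + j0.009508.
Step 4 — H = 0.9999 - j0.009507.
Step 5 — Magnitude: |H| = 1 (-0.0 dB); phase: φ = -0.5°.

|H| = 1 (-0.0 dB), φ = -0.5°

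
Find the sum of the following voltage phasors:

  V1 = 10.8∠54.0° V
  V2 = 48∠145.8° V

Step 1 — Convert each phasor to rectangular form:
  V1 = 10.8·(cos(54.0°) + j·sin(54.0°)) = 6.348 + j8.737 V
  V2 = 48·(cos(145.8°) + j·sin(145.8°)) = -39.7 + j26.98 V
Step 2 — Sum components: V_total = -33.35 + j35.72 V.
Step 3 — Convert to polar: |V_total| = 48.87 V, ∠V_total = 133.0°.

V_total = 48.87∠133.0° V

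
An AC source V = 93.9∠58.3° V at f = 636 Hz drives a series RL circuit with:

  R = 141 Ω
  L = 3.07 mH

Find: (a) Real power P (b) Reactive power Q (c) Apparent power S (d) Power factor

Step 1 — Angular frequency: ω = 2π·f = 2π·636 = 3996 rad/s.
Step 2 — Component impedances:
  R: Z = R = 141 Ω
  L: Z = jωL = j·3996·0.00307 = 0 + j12.27 Ω
Step 3 — Series combination: Z_total = R + L = 141 + j12.27 Ω = 141.5∠5.0° Ω.
Step 4 — Source phasor: V = 93.9∠58.3° V = 49.34 + j79.89 V.
Step 5 — Current: I = V / Z = 0.3962 + j0.5321 A = 0.6635∠53.3° A.
Step 6 — Complex power: S = V·I* = 62.06 + j5.4 VA.
Step 7 — Real power: P = Re(S) = 62.06 W.
Step 8 — Reactive power: Q = Im(S) = 5.4 VAR.
Step 9 — Apparent power: |S| = 62.3 VA.
Step 10 — Power factor: PF = P/|S| = 0.9962 (lagging).

(a) P = 62.06 W  (b) Q = 5.4 VAR  (c) S = 62.3 VA  (d) PF = 0.9962 (lagging)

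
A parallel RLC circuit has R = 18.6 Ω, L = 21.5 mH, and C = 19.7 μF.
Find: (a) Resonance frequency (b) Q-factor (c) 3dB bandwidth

Step 1 — Resonance: ω₀ = 1/√(LC) = 1/√(0.0215·1.97e-05) = 1537 rad/s.
Step 2 — f₀ = ω₀/(2π) = 244.6 Hz.
Step 3 — Parallel Q: Q = R/(ω₀L) = 18.6/(1537·0.0215) = 0.563.
Step 4 — Bandwidth: Δω = ω₀/Q = 2729 rad/s; BW = Δω/(2π) = 434.4 Hz.

(a) f₀ = 244.6 Hz  (b) Q = 0.563  (c) BW = 434.4 Hz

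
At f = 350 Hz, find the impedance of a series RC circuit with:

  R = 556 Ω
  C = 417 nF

Step 1 — Angular frequency: ω = 2π·f = 2π·350 = 2199 rad/s.
Step 2 — Component impedances:
  R: Z = R = 556 Ω
  C: Z = 1/(jωC) = -j/(ω·C) = 0 - j1090 Ω
Step 3 — Series combination: Z_total = R + C = 556 - j1090 Ω = 1224∠-63.0° Ω.

Z = 556 - j1090 Ω = 1224∠-63.0° Ω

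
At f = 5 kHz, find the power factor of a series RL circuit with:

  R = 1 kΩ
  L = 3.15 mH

Step 1 — Angular frequency: ω = 2π·f = 2π·5000 = 3.142e+04 rad/s.
Step 2 — Component impedances:
  R: Z = R = 1000 Ω
  L: Z = jωL = j·3.142e+04·0.00315 = 0 + j98.96 Ω
Step 3 — Series combination: Z_total = R + L = 1000 + j98.96 Ω = 1005∠5.7° Ω.
Step 4 — Power factor: PF = cos(φ) = Re(Z)/|Z| = 1000/1004.9 = 0.9951.
Step 5 — Type: Im(Z) = 98.96 ⇒ lagging (phase φ = 5.7°).

PF = 0.9951 (lagging, φ = 5.7°)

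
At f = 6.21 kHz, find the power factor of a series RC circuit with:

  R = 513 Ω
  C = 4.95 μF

Step 1 — Angular frequency: ω = 2π·f = 2π·6210 = 3.902e+04 rad/s.
Step 2 — Component impedances:
  R: Z = R = 513 Ω
  C: Z = 1/(jωC) = -j/(ω·C) = 0 - j5.178 Ω
Step 3 — Series combination: Z_total = R + C = 513 - j5.178 Ω = 513∠-0.6° Ω.
Step 4 — Power factor: PF = cos(φ) = Re(Z)/|Z| = 513/513.03 = 0.9999.
Step 5 — Type: Im(Z) = -5.178 ⇒ leading (phase φ = -0.6°).

PF = 0.9999 (leading, φ = -0.6°)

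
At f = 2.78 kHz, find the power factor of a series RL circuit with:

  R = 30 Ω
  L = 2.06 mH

Step 1 — Angular frequency: ω = 2π·f = 2π·2780 = 1.747e+04 rad/s.
Step 2 — Component impedances:
  R: Z = R = 30 Ω
  L: Z = jωL = j·1.747e+04·0.00206 = 0 + j35.98 Ω
Step 3 — Series combination: Z_total = R + L = 30 + j35.98 Ω = 46.85∠50.2° Ω.
Step 4 — Power factor: PF = cos(φ) = Re(Z)/|Z| = 30/46.848 = 0.6404.
Step 5 — Type: Im(Z) = 35.98 ⇒ lagging (phase φ = 50.2°).

PF = 0.6404 (lagging, φ = 50.2°)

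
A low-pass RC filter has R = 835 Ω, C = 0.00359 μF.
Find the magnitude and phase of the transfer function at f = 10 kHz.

Step 1 — Angular frequency: ω = 2π·1e+04 = 6.283e+04 rad/s.
Step 2 — Transfer function: H(jω) = 1/(1 + jωRC).
Step 3 — Denominator: 1 + jωRC = 1 + j·6.283e+04·835·3.59e-09 = 1 + j0.1883.
Step 4 — H = 0.9657 - j0.1819.
Step 5 — Magnitude: |H| = 0.9827 (-0.2 dB); phase: φ = -10.7°.

|H| = 0.9827 (-0.2 dB), φ = -10.7°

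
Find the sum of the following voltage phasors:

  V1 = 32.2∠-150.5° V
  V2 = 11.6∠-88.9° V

Step 1 — Convert each phasor to rectangular form:
  V1 = 32.2·(cos(-150.5°) + j·sin(-150.5°)) = -28.03 - j15.86 V
  V2 = 11.6·(cos(-88.9°) + j·sin(-88.9°)) = 0.2227 - j11.6 V
Step 2 — Sum components: V_total = -27.8 - j27.45 V.
Step 3 — Convert to polar: |V_total| = 39.07 V, ∠V_total = -135.4°.

V_total = 39.07∠-135.4° V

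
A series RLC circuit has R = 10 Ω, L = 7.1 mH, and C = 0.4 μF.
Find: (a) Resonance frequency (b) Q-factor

Step 1 — Resonance condition Im(Z)=0 gives ω₀ = 1/√(LC).
Step 2 — ω₀ = 1/√(0.0071·4e-07) = 1.876e+04 rad/s.
Step 3 — f₀ = ω₀/(2π) = 2986 Hz.
Step 4 — Series Q: Q = ω₀L/R = 1.876e+04·0.0071/10 = 13.32.

(a) f₀ = 2986 Hz  (b) Q = 13.32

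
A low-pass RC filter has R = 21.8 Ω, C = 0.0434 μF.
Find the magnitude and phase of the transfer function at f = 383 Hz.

Step 1 — Angular frequency: ω = 2π·383 = 2406 rad/s.
Step 2 — Transfer function: H(jω) = 1/(1 + jωRC).
Step 3 — Denominator: 1 + jωRC = 1 + j·2406·21.8·4.34e-08 = 1 + j0.002277.
Step 4 — H = 1 - j0.002277.
Step 5 — Magnitude: |H| = 1 (-0.0 dB); phase: φ = -0.1°.

|H| = 1 (-0.0 dB), φ = -0.1°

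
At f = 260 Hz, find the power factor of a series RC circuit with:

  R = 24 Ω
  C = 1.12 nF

Step 1 — Angular frequency: ω = 2π·f = 2π·260 = 1634 rad/s.
Step 2 — Component impedances:
  R: Z = R = 24 Ω
  C: Z = 1/(jωC) = -j/(ω·C) = 0 - j5.465e+05 Ω
Step 3 — Series combination: Z_total = R + C = 24 - j5.465e+05 Ω = 5.465e+05∠-90.0° Ω.
Step 4 — Power factor: PF = cos(φ) = Re(Z)/|Z| = 24/5.4655e+05 = 4.391e-05.
Step 5 — Type: Im(Z) = -5.465e+05 ⇒ leading (phase φ = -90.0°).

PF = 4.391e-05 (leading, φ = -90.0°)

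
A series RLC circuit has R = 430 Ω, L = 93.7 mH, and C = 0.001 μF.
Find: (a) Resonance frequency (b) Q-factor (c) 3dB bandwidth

Step 1 — Resonance condition Im(Z)=0 gives ω₀ = 1/√(LC).
Step 2 — ω₀ = 1/√(0.0937·1e-09) = 1.033e+05 rad/s.
Step 3 — f₀ = ω₀/(2π) = 1.644e+04 Hz.
Step 4 — Series Q: Q = ω₀L/R = 1.033e+05·0.0937/430 = 22.51.
Step 5 — 3dB bandwidth: Δω = ω₀/Q = 4589 rad/s; BW = Δω/(2π) = 730.4 Hz.

(a) f₀ = 1.644e+04 Hz  (b) Q = 22.51  (c) BW = 730.4 Hz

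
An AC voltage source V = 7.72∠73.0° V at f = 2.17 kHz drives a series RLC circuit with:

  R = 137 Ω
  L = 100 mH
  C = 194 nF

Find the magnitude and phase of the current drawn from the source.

Step 1 — Angular frequency: ω = 2π·f = 2π·2170 = 1.363e+04 rad/s.
Step 2 — Component impedances:
  R: Z = R = 137 Ω
  L: Z = jωL = j·1.363e+04·0.1 = 0 + j1363 Ω
  C: Z = 1/(jωC) = -j/(ω·C) = 0 - j378.1 Ω
Step 3 — Series combination: Z_total = R + L + C = 137 + j985.4 Ω = 994.9∠82.1° Ω.
Step 4 — Source phasor: V = 7.72∠73.0° V = 2.257 + j7.383 V.
Step 5 — Ohm's law: I = V / Z_total = (2.257 + j7.383) / (137 + j985.4) = 0.007662 - j0.001225 A.
Step 6 — Convert to polar: |I| = 0.00776 A, ∠I = -9.1°.

I = 0.00776∠-9.1° A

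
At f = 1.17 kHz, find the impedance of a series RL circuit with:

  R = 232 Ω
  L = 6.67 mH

Step 1 — Angular frequency: ω = 2π·f = 2π·1170 = 7351 rad/s.
Step 2 — Component impedances:
  R: Z = R = 232 Ω
  L: Z = jωL = j·7351·0.00667 = 0 + j49.03 Ω
Step 3 — Series combination: Z_total = R + L = 232 + j49.03 Ω = 237.1∠11.9° Ω.

Z = 232 + j49.03 Ω = 237.1∠11.9° Ω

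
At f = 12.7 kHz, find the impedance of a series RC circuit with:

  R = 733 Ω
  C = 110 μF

Step 1 — Angular frequency: ω = 2π·f = 2π·1.27e+04 = 7.98e+04 rad/s.
Step 2 — Component impedances:
  R: Z = R = 733 Ω
  C: Z = 1/(jωC) = -j/(ω·C) = 0 - j0.1139 Ω
Step 3 — Series combination: Z_total = R + C = 733 - j0.1139 Ω = 733∠-0.0° Ω.

Z = 733 - j0.1139 Ω = 733∠-0.0° Ω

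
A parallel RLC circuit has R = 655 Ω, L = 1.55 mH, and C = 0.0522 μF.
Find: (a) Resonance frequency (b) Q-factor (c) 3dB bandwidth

Step 1 — Resonance: ω₀ = 1/√(LC) = 1/√(0.00155·5.22e-08) = 1.112e+05 rad/s.
Step 2 — f₀ = ω₀/(2π) = 1.769e+04 Hz.
Step 3 — Parallel Q: Q = R/(ω₀L) = 655/(1.112e+05·0.00155) = 3.801.
Step 4 — Bandwidth: Δω = ω₀/Q = 2.925e+04 rad/s; BW = Δω/(2π) = 4655 Hz.

(a) f₀ = 1.769e+04 Hz  (b) Q = 3.801  (c) BW = 4655 Hz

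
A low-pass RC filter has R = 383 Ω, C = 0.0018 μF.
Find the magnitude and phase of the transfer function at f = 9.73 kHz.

Step 1 — Angular frequency: ω = 2π·9730 = 6.114e+04 rad/s.
Step 2 — Transfer function: H(jω) = 1/(1 + jωRC).
Step 3 — Denominator: 1 + jωRC = 1 + j·6.114e+04·383·1.8e-09 = 1 + j0.04215.
Step 4 — H = 0.9982 - j0.04207.
Step 5 — Magnitude: |H| = 0.9991 (-0.0 dB); phase: φ = -2.4°.

|H| = 0.9991 (-0.0 dB), φ = -2.4°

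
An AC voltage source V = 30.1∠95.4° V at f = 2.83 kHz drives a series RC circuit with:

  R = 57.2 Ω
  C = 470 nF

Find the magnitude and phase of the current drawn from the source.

Step 1 — Angular frequency: ω = 2π·f = 2π·2830 = 1.778e+04 rad/s.
Step 2 — Component impedances:
  R: Z = R = 57.2 Ω
  C: Z = 1/(jωC) = -j/(ω·C) = 0 - j119.7 Ω
Step 3 — Series combination: Z_total = R + C = 57.2 - j119.7 Ω = 132.6∠-64.5° Ω.
Step 4 — Source phasor: V = 30.1∠95.4° V = -2.833 + j29.97 V.
Step 5 — Ohm's law: I = V / Z_total = (-2.833 + j29.97) / (57.2 - j119.7) = -0.2131 + j0.07818 A.
Step 6 — Convert to polar: |I| = 0.227 A, ∠I = 159.9°.

I = 0.227∠159.9° A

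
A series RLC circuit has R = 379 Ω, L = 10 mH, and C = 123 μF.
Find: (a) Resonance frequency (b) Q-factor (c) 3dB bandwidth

Step 1 — Resonance: ω₀ = 1/√(LC) = 1/√(0.01·0.000123) = 901.7 rad/s.
Step 2 — f₀ = ω₀/(2π) = 143.5 Hz.
Step 3 — Series Q: Q = ω₀L/R = 901.7·0.01/379 = 0.02379.
Step 4 — Bandwidth: Δω = ω₀/Q = 3.79e+04 rad/s; BW = Δω/(2π) = 6032 Hz.

(a) f₀ = 143.5 Hz  (b) Q = 0.02379  (c) BW = 6032 Hz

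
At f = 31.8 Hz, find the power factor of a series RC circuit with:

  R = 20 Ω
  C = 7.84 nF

Step 1 — Angular frequency: ω = 2π·f = 2π·31.8 = 199.8 rad/s.
Step 2 — Component impedances:
  R: Z = R = 20 Ω
  C: Z = 1/(jωC) = -j/(ω·C) = 0 - j6.384e+05 Ω
Step 3 — Series combination: Z_total = R + C = 20 - j6.384e+05 Ω = 6.384e+05∠-90.0° Ω.
Step 4 — Power factor: PF = cos(φ) = Re(Z)/|Z| = 20/6.384e+05 = 3.133e-05.
Step 5 — Type: Im(Z) = -6.384e+05 ⇒ leading (phase φ = -90.0°).

PF = 3.133e-05 (leading, φ = -90.0°)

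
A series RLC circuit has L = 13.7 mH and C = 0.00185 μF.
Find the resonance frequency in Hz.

Step 1 — Resonance condition Im(Z)=0 gives ω₀ = 1/√(LC).
Step 2 — ω₀ = 1/√(0.0137·1.85e-09) = 1.986e+05 rad/s.
Step 3 — f₀ = ω₀/(2π) = 3.161e+04 Hz.

f₀ = 3.161e+04 Hz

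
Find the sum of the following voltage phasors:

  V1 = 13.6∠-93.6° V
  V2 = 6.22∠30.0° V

Step 1 — Convert each phasor to rectangular form:
  V1 = 13.6·(cos(-93.6°) + j·sin(-93.6°)) = -0.854 - j13.57 V
  V2 = 6.22·(cos(30.0°) + j·sin(30.0°)) = 5.387 + j3.11 V
Step 2 — Sum components: V_total = 4.533 - j10.46 V.
Step 3 — Convert to polar: |V_total| = 11.4 V, ∠V_total = -66.6°.

V_total = 11.4∠-66.6° V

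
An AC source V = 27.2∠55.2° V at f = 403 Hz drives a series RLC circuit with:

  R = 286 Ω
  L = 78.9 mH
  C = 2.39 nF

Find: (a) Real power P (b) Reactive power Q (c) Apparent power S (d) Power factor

Step 1 — Angular frequency: ω = 2π·f = 2π·403 = 2532 rad/s.
Step 2 — Component impedances:
  R: Z = R = 286 Ω
  L: Z = jωL = j·2532·0.0789 = 0 + j199.8 Ω
  C: Z = 1/(jωC) = -j/(ω·C) = 0 - j1.652e+05 Ω
Step 3 — Series combination: Z_total = R + L + C = 286 - j1.65e+05 Ω = 1.65e+05∠-89.9° Ω.
Step 4 — Source phasor: V = 27.2∠55.2° V = 15.52 + j22.34 V.
Step 5 — Current: I = V / Z = -0.0001352 + j9.429e-05 A = 0.0001648∠145.1° A.
Step 6 — Complex power: S = V·I* = 7.768e-06 - j0.004483 VA.
Step 7 — Real power: P = Re(S) = 7.768e-06 W.
Step 8 — Reactive power: Q = Im(S) = -0.004483 VAR.
Step 9 — Apparent power: |S| = 0.004483 VA.
Step 10 — Power factor: PF = P/|S| = 0.001733 (leading).

(a) P = 7.768e-06 W  (b) Q = -0.004483 VAR  (c) S = 0.004483 VA  (d) PF = 0.001733 (leading)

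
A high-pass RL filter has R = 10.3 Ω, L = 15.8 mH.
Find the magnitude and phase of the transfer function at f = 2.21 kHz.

Step 1 — Angular frequency: ω = 2π·2210 = 1.389e+04 rad/s.
Step 2 — Transfer function: H(jω) = jωL/(R + jωL).
Step 3 — Numerator jωL = j·219.4; denominator R + jωL = 10.3 + j219.4.
Step 4 — H = 0.9978 + j0.04684.
Step 5 — Magnitude: |H| = 0.9989 (-0.0 dB); phase: φ = 2.7°.

|H| = 0.9989 (-0.0 dB), φ = 2.7°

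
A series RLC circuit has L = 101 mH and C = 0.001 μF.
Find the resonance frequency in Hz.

Step 1 — Resonance condition Im(Z)=0 gives ω₀ = 1/√(LC).
Step 2 — ω₀ = 1/√(0.101·1e-09) = 9.95e+04 rad/s.
Step 3 — f₀ = ω₀/(2π) = 1.584e+04 Hz.

f₀ = 1.584e+04 Hz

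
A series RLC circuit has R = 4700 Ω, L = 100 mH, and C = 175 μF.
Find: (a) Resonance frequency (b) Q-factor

Step 1 — Resonance condition Im(Z)=0 gives ω₀ = 1/√(LC).
Step 2 — ω₀ = 1/√(0.1·0.000175) = 239 rad/s.
Step 3 — f₀ = ω₀/(2π) = 38.05 Hz.
Step 4 — Series Q: Q = ω₀L/R = 239·0.1/4700 = 0.005086.

(a) f₀ = 38.05 Hz  (b) Q = 0.005086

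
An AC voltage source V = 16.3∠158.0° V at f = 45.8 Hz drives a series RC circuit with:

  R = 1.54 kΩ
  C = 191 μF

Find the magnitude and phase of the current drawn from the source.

Step 1 — Angular frequency: ω = 2π·f = 2π·45.8 = 287.8 rad/s.
Step 2 — Component impedances:
  R: Z = R = 1540 Ω
  C: Z = 1/(jωC) = -j/(ω·C) = 0 - j18.19 Ω
Step 3 — Series combination: Z_total = R + C = 1540 - j18.19 Ω = 1540∠-0.7° Ω.
Step 4 — Source phasor: V = 16.3∠158.0° V = -15.11 + j6.106 V.
Step 5 — Ohm's law: I = V / Z_total = (-15.11 + j6.106) / (1540 - j18.19) = -0.009859 + j0.003849 A.
Step 6 — Convert to polar: |I| = 0.01058 A, ∠I = 158.7°.

I = 0.01058∠158.7° A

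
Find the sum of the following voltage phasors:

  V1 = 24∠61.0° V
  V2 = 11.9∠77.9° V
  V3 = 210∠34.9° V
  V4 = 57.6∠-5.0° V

Step 1 — Convert each phasor to rectangular form:
  V1 = 24·(cos(61.0°) + j·sin(61.0°)) = 11.64 + j20.99 V
  V2 = 11.9·(cos(77.9°) + j·sin(77.9°)) = 2.494 + j11.64 V
  V3 = 210·(cos(34.9°) + j·sin(34.9°)) = 172.2 + j120.2 V
  V4 = 57.6·(cos(-5.0°) + j·sin(-5.0°)) = 57.38 - j5.02 V
Step 2 — Sum components: V_total = 243.7 + j147.8 V.
Step 3 — Convert to polar: |V_total| = 285 V, ∠V_total = 31.2°.

V_total = 285∠31.2° V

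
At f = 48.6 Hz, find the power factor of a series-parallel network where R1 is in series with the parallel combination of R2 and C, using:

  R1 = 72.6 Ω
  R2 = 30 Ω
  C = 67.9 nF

Step 1 — Angular frequency: ω = 2π·f = 2π·48.6 = 305.4 rad/s.
Step 2 — Component impedances:
  R1: Z = R = 72.6 Ω
  R2: Z = R = 30 Ω
  C: Z = 1/(jωC) = -j/(ω·C) = 0 - j4.823e+04 Ω
Step 3 — Parallel branch: R2 || C = 1/(1/R2 + 1/C) = 30 - j0.01866 Ω.
Step 4 — Series with R1: Z_total = R1 + (R2 || C) = 102.6 - j0.01866 Ω = 102.6∠-0.0° Ω.
Step 5 — Power factor: PF = cos(φ) = Re(Z)/|Z| = 102.6/102.6 = 1.
Step 6 — Type: Im(Z) = -0.01866 ⇒ leading (phase φ = -0.0°).

PF = 1 (leading, φ = -0.0°)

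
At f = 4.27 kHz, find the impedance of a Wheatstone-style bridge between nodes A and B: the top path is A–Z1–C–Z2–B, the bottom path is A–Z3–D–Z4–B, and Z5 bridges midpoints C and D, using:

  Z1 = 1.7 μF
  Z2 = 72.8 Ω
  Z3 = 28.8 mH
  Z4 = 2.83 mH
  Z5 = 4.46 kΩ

Step 1 — Angular frequency: ω = 2π·f = 2π·4270 = 2.683e+04 rad/s.
Step 2 — Component impedances:
  Z1: Z = 1/(jωC) = -j/(ω·C) = 0 - j21.93 Ω
  Z2: Z = R = 72.8 Ω
  Z3: Z = jωL = j·2.683e+04·0.0288 = 0 + j772.7 Ω
  Z4: Z = jωL = j·2.683e+04·0.00283 = 0 + j75.93 Ω
  Z5: Z = R = 4460 Ω
Step 3 — Bridge requires nodal analysis (the Z5 bridge couples midpoints C and D, so the two paths cannot be reduced to a simple series/parallel combination). Setting node B to ground and injecting 1 A at node A, the 3-node admittance system at A, C, D solves to V_A = Z_AB = 75.13 - j16.02 Ω = 76.82∠-12.0° Ω.

Z = 75.13 - j16.02 Ω = 76.82∠-12.0° Ω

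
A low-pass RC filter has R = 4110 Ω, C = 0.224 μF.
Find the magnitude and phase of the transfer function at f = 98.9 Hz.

Step 1 — Angular frequency: ω = 2π·98.9 = 621.4 rad/s.
Step 2 — Transfer function: H(jω) = 1/(1 + jωRC).
Step 3 — Denominator: 1 + jωRC = 1 + j·621.4·4110·2.24e-07 = 1 + j0.5721.
Step 4 — H = 0.7534 - j0.431.
Step 5 — Magnitude: |H| = 0.868 (-1.2 dB); phase: φ = -29.8°.

|H| = 0.868 (-1.2 dB), φ = -29.8°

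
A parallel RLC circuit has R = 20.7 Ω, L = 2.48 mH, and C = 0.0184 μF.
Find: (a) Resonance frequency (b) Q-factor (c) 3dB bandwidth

Step 1 — Resonance: ω₀ = 1/√(LC) = 1/√(0.00248·1.84e-08) = 1.48e+05 rad/s.
Step 2 — f₀ = ω₀/(2π) = 2.356e+04 Hz.
Step 3 — Parallel Q: Q = R/(ω₀L) = 20.7/(1.48e+05·0.00248) = 0.05638.
Step 4 — Bandwidth: Δω = ω₀/Q = 2.625e+06 rad/s; BW = Δω/(2π) = 4.179e+05 Hz.

(a) f₀ = 2.356e+04 Hz  (b) Q = 0.05638  (c) BW = 4.179e+05 Hz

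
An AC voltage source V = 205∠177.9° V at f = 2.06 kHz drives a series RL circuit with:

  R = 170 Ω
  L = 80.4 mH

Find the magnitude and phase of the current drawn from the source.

Step 1 — Angular frequency: ω = 2π·f = 2π·2060 = 1.294e+04 rad/s.
Step 2 — Component impedances:
  R: Z = R = 170 Ω
  L: Z = jωL = j·1.294e+04·0.0804 = 0 + j1041 Ω
Step 3 — Series combination: Z_total = R + L = 170 + j1041 Ω = 1054∠80.7° Ω.
Step 4 — Source phasor: V = 205∠177.9° V = -204.9 + j7.512 V.
Step 5 — Ohm's law: I = V / Z_total = (-204.9 + j7.512) / (170 + j1041) = -0.02429 + j0.1929 A.
Step 6 — Convert to polar: |I| = 0.1944 A, ∠I = 97.2°.

I = 0.1944∠97.2° A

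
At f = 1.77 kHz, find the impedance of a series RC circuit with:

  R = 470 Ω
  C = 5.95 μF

Step 1 — Angular frequency: ω = 2π·f = 2π·1770 = 1.112e+04 rad/s.
Step 2 — Component impedances:
  R: Z = R = 470 Ω
  C: Z = 1/(jωC) = -j/(ω·C) = 0 - j15.11 Ω
Step 3 — Series combination: Z_total = R + C = 470 - j15.11 Ω = 470.2∠-1.8° Ω.

Z = 470 - j15.11 Ω = 470.2∠-1.8° Ω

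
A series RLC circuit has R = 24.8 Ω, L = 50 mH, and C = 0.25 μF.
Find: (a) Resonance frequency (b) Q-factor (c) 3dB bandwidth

Step 1 — Resonance condition Im(Z)=0 gives ω₀ = 1/√(LC).
Step 2 — ω₀ = 1/√(0.05·2.5e-07) = 8944 rad/s.
Step 3 — f₀ = ω₀/(2π) = 1424 Hz.
Step 4 — Series Q: Q = ω₀L/R = 8944·0.05/24.8 = 18.03.
Step 5 — 3dB bandwidth: Δω = ω₀/Q = 496 rad/s; BW = Δω/(2π) = 78.94 Hz.

(a) f₀ = 1424 Hz  (b) Q = 18.03  (c) BW = 78.94 Hz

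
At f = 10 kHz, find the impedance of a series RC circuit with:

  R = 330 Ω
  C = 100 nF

Step 1 — Angular frequency: ω = 2π·f = 2π·1e+04 = 6.283e+04 rad/s.
Step 2 — Component impedances:
  R: Z = R = 330 Ω
  C: Z = 1/(jωC) = -j/(ω·C) = 0 - j159.2 Ω
Step 3 — Series combination: Z_total = R + C = 330 - j159.2 Ω = 366.4∠-25.7° Ω.

Z = 330 - j159.2 Ω = 366.4∠-25.7° Ω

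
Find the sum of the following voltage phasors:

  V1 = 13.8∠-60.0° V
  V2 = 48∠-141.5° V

Step 1 — Convert each phasor to rectangular form:
  V1 = 13.8·(cos(-60.0°) + j·sin(-60.0°)) = 6.9 - j11.95 V
  V2 = 48·(cos(-141.5°) + j·sin(-141.5°)) = -37.57 - j29.88 V
Step 2 — Sum components: V_total = -30.67 - j41.83 V.
Step 3 — Convert to polar: |V_total| = 51.87 V, ∠V_total = -126.2°.

V_total = 51.87∠-126.2° V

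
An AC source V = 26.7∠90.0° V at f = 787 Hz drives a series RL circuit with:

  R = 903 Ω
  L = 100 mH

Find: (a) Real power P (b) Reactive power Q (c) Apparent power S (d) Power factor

Step 1 — Angular frequency: ω = 2π·f = 2π·787 = 4945 rad/s.
Step 2 — Component impedances:
  R: Z = R = 903 Ω
  L: Z = jωL = j·4945·0.1 = 0 + j494.5 Ω
Step 3 — Series combination: Z_total = R + L = 903 + j494.5 Ω = 1030∠28.7° Ω.
Step 4 — Source phasor: V = 26.7∠90.0° V = 0 + j26.7 V.
Step 5 — Current: I = V / Z = 0.01246 + j0.02275 A = 0.02593∠61.3° A.
Step 6 — Complex power: S = V·I* = 0.6073 + j0.3326 VA.
Step 7 — Real power: P = Re(S) = 0.6073 W.
Step 8 — Reactive power: Q = Im(S) = 0.3326 VAR.
Step 9 — Apparent power: |S| = 0.6924 VA.
Step 10 — Power factor: PF = P/|S| = 0.8771 (lagging).

(a) P = 0.6073 W  (b) Q = 0.3326 VAR  (c) S = 0.6924 VA  (d) PF = 0.8771 (lagging)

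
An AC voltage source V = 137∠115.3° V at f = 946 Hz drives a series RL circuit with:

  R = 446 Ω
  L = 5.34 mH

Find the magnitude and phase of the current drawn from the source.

Step 1 — Angular frequency: ω = 2π·f = 2π·946 = 5944 rad/s.
Step 2 — Component impedances:
  R: Z = R = 446 Ω
  L: Z = jωL = j·5944·0.00534 = 0 + j31.74 Ω
Step 3 — Series combination: Z_total = R + L = 446 + j31.74 Ω = 447.1∠4.1° Ω.
Step 4 — Source phasor: V = 137∠115.3° V = -58.55 + j123.9 V.
Step 5 — Ohm's law: I = V / Z_total = (-58.55 + j123.9) / (446 + j31.74) = -0.1109 + j0.2856 A.
Step 6 — Convert to polar: |I| = 0.3064 A, ∠I = 111.2°.

I = 0.3064∠111.2° A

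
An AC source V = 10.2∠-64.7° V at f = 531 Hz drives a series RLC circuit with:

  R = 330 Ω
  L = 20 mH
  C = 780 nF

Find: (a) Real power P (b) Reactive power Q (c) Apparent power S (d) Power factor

Step 1 — Angular frequency: ω = 2π·f = 2π·531 = 3336 rad/s.
Step 2 — Component impedances:
  R: Z = R = 330 Ω
  L: Z = jωL = j·3336·0.02 = 0 + j66.73 Ω
  C: Z = 1/(jωC) = -j/(ω·C) = 0 - j384.3 Ω
Step 3 — Series combination: Z_total = R + L + C = 330 - j317.5 Ω = 458∠-43.9° Ω.
Step 4 — Source phasor: V = 10.2∠-64.7° V = 4.359 - j9.222 V.
Step 5 — Current: I = V / Z = 0.02082 - j0.00791 A = 0.02227∠-20.8° A.
Step 6 — Complex power: S = V·I* = 0.1637 - j0.1575 VA.
Step 7 — Real power: P = Re(S) = 0.1637 W.
Step 8 — Reactive power: Q = Im(S) = -0.1575 VAR.
Step 9 — Apparent power: |S| = 0.2272 VA.
Step 10 — Power factor: PF = P/|S| = 0.7206 (leading).

(a) P = 0.1637 W  (b) Q = -0.1575 VAR  (c) S = 0.2272 VA  (d) PF = 0.7206 (leading)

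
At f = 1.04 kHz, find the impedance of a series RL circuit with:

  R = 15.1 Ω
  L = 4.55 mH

Step 1 — Angular frequency: ω = 2π·f = 2π·1040 = 6535 rad/s.
Step 2 — Component impedances:
  R: Z = R = 15.1 Ω
  L: Z = jωL = j·6535·0.00455 = 0 + j29.73 Ω
Step 3 — Series combination: Z_total = R + L = 15.1 + j29.73 Ω = 33.35∠63.1° Ω.

Z = 15.1 + j29.73 Ω = 33.35∠63.1° Ω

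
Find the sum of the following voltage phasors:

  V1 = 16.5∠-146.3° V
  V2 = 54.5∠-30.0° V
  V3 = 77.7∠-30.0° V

Step 1 — Convert each phasor to rectangular form:
  V1 = 16.5·(cos(-146.3°) + j·sin(-146.3°)) = -13.73 - j9.155 V
  V2 = 54.5·(cos(-30.0°) + j·sin(-30.0°)) = 47.2 - j27.25 V
  V3 = 77.7·(cos(-30.0°) + j·sin(-30.0°)) = 67.29 - j38.85 V
Step 2 — Sum components: V_total = 100.8 - j75.25 V.
Step 3 — Convert to polar: |V_total| = 125.8 V, ∠V_total = -36.8°.

V_total = 125.8∠-36.8° V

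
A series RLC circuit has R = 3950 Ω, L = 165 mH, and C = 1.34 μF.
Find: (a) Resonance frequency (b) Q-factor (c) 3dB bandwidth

Step 1 — Resonance condition Im(Z)=0 gives ω₀ = 1/√(LC).
Step 2 — ω₀ = 1/√(0.165·1.34e-06) = 2127 rad/s.
Step 3 — f₀ = ω₀/(2π) = 338.5 Hz.
Step 4 — Series Q: Q = ω₀L/R = 2127·0.165/3950 = 0.08884.
Step 5 — 3dB bandwidth: Δω = ω₀/Q = 2.394e+04 rad/s; BW = Δω/(2π) = 3810 Hz.

(a) f₀ = 338.5 Hz  (b) Q = 0.08884  (c) BW = 3810 Hz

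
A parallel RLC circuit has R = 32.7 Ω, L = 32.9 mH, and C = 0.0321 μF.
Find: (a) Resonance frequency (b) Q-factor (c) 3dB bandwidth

Step 1 — Resonance: ω₀ = 1/√(LC) = 1/√(0.0329·3.21e-08) = 3.077e+04 rad/s.
Step 2 — f₀ = ω₀/(2π) = 4897 Hz.
Step 3 — Parallel Q: Q = R/(ω₀L) = 32.7/(3.077e+04·0.0329) = 0.0323.
Step 4 — Bandwidth: Δω = ω₀/Q = 9.527e+05 rad/s; BW = Δω/(2π) = 1.516e+05 Hz.

(a) f₀ = 4897 Hz  (b) Q = 0.0323  (c) BW = 1.516e+05 Hz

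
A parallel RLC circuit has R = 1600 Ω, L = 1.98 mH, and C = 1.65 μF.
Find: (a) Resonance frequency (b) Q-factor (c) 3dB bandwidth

Step 1 — Resonance: ω₀ = 1/√(LC) = 1/√(0.00198·1.65e-06) = 1.75e+04 rad/s.
Step 2 — f₀ = ω₀/(2π) = 2784 Hz.
Step 3 — Parallel Q: Q = R/(ω₀L) = 1600/(1.75e+04·0.00198) = 46.19.
Step 4 — Bandwidth: Δω = ω₀/Q = 378.8 rad/s; BW = Δω/(2π) = 60.29 Hz.

(a) f₀ = 2784 Hz  (b) Q = 46.19  (c) BW = 60.29 Hz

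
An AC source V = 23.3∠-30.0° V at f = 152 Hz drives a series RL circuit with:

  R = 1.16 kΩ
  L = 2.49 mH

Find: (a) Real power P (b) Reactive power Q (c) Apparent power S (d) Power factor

Step 1 — Angular frequency: ω = 2π·f = 2π·152 = 955 rad/s.
Step 2 — Component impedances:
  R: Z = R = 1160 Ω
  L: Z = jωL = j·955·0.00249 = 0 + j2.378 Ω
Step 3 — Series combination: Z_total = R + L = 1160 + j2.378 Ω = 1160∠0.1° Ω.
Step 4 — Source phasor: V = 23.3∠-30.0° V = 20.18 - j11.65 V.
Step 5 — Current: I = V / Z = 0.01737 - j0.01008 A = 0.02009∠-30.1° A.
Step 6 — Complex power: S = V·I* = 0.468 + j0.0009594 VA.
Step 7 — Real power: P = Re(S) = 0.468 W.
Step 8 — Reactive power: Q = Im(S) = 0.0009594 VAR.
Step 9 — Apparent power: |S| = 0.468 VA.
Step 10 — Power factor: PF = P/|S| = 1 (lagging).

(a) P = 0.468 W  (b) Q = 0.0009594 VAR  (c) S = 0.468 VA  (d) PF = 1 (lagging)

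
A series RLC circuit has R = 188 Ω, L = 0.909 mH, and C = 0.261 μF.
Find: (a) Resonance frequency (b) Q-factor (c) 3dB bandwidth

Step 1 — Resonance: ω₀ = 1/√(LC) = 1/√(0.000909·2.61e-07) = 6.492e+04 rad/s.
Step 2 — f₀ = ω₀/(2π) = 1.033e+04 Hz.
Step 3 — Series Q: Q = ω₀L/R = 6.492e+04·0.000909/188 = 0.3139.
Step 4 — Bandwidth: Δω = ω₀/Q = 2.068e+05 rad/s; BW = Δω/(2π) = 3.292e+04 Hz.

(a) f₀ = 1.033e+04 Hz  (b) Q = 0.3139  (c) BW = 3.292e+04 Hz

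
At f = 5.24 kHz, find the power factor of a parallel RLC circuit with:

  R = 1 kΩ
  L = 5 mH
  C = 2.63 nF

Step 1 — Angular frequency: ω = 2π·f = 2π·5240 = 3.292e+04 rad/s.
Step 2 — Component impedances:
  R: Z = R = 1000 Ω
  L: Z = jωL = j·3.292e+04·0.005 = 0 + j164.6 Ω
  C: Z = 1/(jωC) = -j/(ω·C) = 0 - j1.155e+04 Ω
Step 3 — Parallel combination: 1/Z_total = 1/R + 1/L + 1/C; Z_total = 27.13 + j162.5 Ω = 164.7∠80.5° Ω.
Step 4 — Power factor: PF = cos(φ) = Re(Z)/|Z| = 27.13/164.7 = 0.1647.
Step 5 — Type: Im(Z) = 162.5 ⇒ lagging (phase φ = 80.5°).

PF = 0.1647 (lagging, φ = 80.5°)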